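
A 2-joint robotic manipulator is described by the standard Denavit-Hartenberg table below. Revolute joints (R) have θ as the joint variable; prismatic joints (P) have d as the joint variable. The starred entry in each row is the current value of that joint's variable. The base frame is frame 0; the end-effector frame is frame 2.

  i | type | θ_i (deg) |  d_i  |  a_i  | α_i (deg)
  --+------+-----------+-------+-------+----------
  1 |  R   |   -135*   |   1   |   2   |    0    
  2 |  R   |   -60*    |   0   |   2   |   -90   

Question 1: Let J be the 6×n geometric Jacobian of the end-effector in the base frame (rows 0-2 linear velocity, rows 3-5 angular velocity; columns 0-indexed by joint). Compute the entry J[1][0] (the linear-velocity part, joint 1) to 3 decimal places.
axis z_0 = ẑ; lever o_n−o_0 = (-3.3461,-0.8966,1.0000)
cross product → J_v[:, 0] = (0.8966,-3.3461,0.0000)
J_ω[:, 0] = z_0
entry J[1][0] = -3.3461

-3.346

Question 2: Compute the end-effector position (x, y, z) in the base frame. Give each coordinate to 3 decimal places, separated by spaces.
after link 1: o_1 = (-1.4142, -1.4142, 1.0000)
after link 2: o_2 = (-3.3461, -0.8966, 1.0000)

-3.346 -0.897 1.000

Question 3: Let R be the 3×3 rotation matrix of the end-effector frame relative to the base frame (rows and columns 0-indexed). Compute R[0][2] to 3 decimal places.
End-effector z-axis (col 2 of R) = (-0.2588,-0.9659,0.0000)
R[0][2] = -0.2588

-0.259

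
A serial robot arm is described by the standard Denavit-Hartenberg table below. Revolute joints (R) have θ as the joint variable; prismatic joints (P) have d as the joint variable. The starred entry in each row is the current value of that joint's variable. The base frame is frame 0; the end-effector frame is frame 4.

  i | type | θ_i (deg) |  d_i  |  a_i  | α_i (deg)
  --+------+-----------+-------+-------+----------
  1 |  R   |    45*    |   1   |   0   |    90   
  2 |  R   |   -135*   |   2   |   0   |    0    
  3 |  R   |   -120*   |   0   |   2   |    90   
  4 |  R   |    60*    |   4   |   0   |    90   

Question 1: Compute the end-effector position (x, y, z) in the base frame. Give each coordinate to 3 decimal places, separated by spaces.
after link 1: o_1 = (0.0000, 0.0000, 1.0000)
after link 2: o_2 = (1.4142, -1.4142, 1.0000)
after link 3: o_3 = (1.0482, -1.7802, 2.9319)
after link 4: o_4 = (3.7802, 0.9518, 3.9671)

3.780 0.952 3.967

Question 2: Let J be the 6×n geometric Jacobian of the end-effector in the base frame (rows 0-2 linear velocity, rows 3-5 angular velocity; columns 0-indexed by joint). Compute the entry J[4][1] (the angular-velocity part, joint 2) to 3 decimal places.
-0.707

axis z_1 = (0.7071,-0.7071,0.0000); lever o_n−o_1 = (3.7802,0.9518,2.9671)
cross product → J_v[:, 1] = (-2.0981,-2.0981,3.3461)
J_ω[:, 1] = z_1
entry J[4][1] = -0.7071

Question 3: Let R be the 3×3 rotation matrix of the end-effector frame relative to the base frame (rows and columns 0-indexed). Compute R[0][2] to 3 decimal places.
-0.512

End-effector z-axis (col 2 of R) = (-0.5120,0.1951,0.8365)
R[0][2] = -0.5120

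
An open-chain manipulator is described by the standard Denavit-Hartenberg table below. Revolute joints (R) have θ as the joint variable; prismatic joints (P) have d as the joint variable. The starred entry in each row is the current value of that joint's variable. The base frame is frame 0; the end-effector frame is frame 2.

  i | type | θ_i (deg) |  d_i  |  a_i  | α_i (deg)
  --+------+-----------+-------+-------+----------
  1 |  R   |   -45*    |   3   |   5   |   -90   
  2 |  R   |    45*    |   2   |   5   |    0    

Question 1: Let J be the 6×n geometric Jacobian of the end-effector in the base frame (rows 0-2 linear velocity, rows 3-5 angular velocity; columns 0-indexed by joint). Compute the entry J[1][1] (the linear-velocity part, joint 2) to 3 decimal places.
axis z_1 = (0.7071,0.7071,0.0000); lever o_n−o_1 = (3.9142,-1.0858,-3.5355)
cross product → J_v[:, 1] = (-2.5000,2.5000,-3.5355)
J_ω[:, 1] = z_1
entry J[1][1] = 2.5000

2.500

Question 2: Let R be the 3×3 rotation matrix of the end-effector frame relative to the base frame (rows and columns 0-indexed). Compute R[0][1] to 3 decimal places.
End-effector y-axis (col 1 of R) = (-0.5000,0.5000,-0.7071)
R[0][1] = -0.5000

-0.500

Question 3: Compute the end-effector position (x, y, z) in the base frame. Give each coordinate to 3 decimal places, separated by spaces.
7.450 -4.621 -0.536

after link 1: o_1 = (3.5355, -3.5355, 3.0000)
after link 2: o_2 = (7.4497, -4.6213, -0.5355)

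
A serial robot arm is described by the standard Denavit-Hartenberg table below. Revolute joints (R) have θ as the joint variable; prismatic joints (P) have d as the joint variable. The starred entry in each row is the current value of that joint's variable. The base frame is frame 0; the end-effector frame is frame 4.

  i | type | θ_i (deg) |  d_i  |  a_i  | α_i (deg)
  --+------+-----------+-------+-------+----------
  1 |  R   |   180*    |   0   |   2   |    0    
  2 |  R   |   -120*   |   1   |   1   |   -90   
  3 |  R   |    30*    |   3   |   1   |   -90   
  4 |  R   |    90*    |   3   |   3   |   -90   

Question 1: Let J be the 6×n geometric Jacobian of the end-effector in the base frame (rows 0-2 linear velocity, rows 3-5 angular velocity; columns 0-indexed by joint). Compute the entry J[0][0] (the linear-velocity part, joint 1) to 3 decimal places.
axis z_0 = ẑ; lever o_n−o_0 = (-1.8170,0.3170,-2.0981)
cross product → J_v[:, 0] = (-0.3170,-1.8170,0.0000)
J_ω[:, 0] = z_0
entry J[0][0] = -0.3170

-0.317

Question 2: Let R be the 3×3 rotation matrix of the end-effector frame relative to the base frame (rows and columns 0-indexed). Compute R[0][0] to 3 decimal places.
0.866

End-effector x-axis (col 0 of R) = (0.8660,-0.5000,-0.0000)
R[0][0] = 0.8660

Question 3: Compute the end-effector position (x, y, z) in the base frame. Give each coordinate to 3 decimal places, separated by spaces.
after link 1: o_1 = (-2.0000, 0.0000, 0.0000)
after link 2: o_2 = (-1.5000, 0.8660, 1.0000)
after link 3: o_3 = (-3.6651, 3.1160, 0.5000)
after link 4: o_4 = (-1.8170, 0.3170, -2.0981)

-1.817 0.317 -2.098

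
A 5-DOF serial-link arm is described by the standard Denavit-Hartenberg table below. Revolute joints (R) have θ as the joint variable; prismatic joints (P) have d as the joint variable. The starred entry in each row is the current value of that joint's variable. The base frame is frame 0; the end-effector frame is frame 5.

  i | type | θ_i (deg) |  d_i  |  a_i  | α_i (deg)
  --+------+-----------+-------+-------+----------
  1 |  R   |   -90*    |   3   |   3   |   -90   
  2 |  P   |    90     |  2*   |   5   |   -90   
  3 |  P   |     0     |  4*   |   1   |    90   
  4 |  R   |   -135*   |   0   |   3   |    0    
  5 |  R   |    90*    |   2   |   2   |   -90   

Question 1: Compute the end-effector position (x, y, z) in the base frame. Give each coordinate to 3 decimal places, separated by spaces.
4.000 -2.536 -2.293

after link 1: o_1 = (0.0000, -3.0000, 3.0000)
after link 2: o_2 = (2.0000, -3.0000, -2.0000)
after link 3: o_3 = (2.0000, 1.0000, -3.0000)
after link 4: o_4 = (2.0000, -1.1213, -0.8787)
after link 5: o_5 = (4.0000, -2.5355, -2.2929)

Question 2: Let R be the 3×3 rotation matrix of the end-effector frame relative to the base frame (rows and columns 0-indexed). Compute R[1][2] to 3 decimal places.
0.707

End-effector z-axis (col 2 of R) = (0.0000,0.7071,-0.7071)
R[1][2] = 0.7071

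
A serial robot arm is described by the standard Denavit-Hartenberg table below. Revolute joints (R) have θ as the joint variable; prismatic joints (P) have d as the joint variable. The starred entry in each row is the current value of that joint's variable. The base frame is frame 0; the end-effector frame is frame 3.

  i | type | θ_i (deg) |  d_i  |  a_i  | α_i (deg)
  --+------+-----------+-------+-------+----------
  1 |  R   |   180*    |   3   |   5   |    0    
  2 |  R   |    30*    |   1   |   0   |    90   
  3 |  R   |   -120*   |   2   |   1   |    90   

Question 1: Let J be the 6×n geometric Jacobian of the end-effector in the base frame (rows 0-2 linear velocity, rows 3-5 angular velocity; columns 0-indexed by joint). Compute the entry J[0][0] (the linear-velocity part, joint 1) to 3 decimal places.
axis z_0 = ẑ; lever o_n−o_0 = (-5.5670,1.9821,3.1340)
cross product → J_v[:, 0] = (-1.9821,-5.5670,0.0000)
J_ω[:, 0] = z_0
entry J[0][0] = -1.9821

-1.982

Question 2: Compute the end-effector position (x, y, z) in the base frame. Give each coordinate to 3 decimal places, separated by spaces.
-5.567 1.982 3.134

after link 1: o_1 = (-5.0000, 0.0000, 3.0000)
after link 2: o_2 = (-5.0000, 0.0000, 4.0000)
after link 3: o_3 = (-5.5670, 1.9821, 3.1340)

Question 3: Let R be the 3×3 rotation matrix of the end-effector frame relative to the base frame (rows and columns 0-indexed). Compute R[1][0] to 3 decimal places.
End-effector x-axis (col 0 of R) = (0.4330,0.2500,-0.8660)
R[1][0] = 0.2500

0.250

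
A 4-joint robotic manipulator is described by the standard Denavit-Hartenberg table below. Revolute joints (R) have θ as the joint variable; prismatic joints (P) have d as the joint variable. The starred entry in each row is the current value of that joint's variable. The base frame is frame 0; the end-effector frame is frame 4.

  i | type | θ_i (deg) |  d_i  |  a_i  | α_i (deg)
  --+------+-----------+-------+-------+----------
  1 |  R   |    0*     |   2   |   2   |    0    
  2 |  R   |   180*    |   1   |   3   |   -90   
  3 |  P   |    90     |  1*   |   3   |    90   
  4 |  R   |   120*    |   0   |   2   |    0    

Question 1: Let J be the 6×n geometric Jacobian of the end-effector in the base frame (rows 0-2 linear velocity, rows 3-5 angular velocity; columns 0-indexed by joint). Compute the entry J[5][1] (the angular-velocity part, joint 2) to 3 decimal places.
axis z_1 = (0.0000,0.0000,1.0000); lever o_n−o_1 = (-3.0000,-2.7321,-1.0000)
cross product → J_v[:, 1] = (2.7321,-3.0000,0.0000)
J_ω[:, 1] = z_1
entry J[5][1] = 1.0000

1.000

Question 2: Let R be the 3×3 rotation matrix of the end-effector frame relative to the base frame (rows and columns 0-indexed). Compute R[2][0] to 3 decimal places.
0.500

End-effector x-axis (col 0 of R) = (-0.0000,-0.8660,0.5000)
R[2][0] = 0.5000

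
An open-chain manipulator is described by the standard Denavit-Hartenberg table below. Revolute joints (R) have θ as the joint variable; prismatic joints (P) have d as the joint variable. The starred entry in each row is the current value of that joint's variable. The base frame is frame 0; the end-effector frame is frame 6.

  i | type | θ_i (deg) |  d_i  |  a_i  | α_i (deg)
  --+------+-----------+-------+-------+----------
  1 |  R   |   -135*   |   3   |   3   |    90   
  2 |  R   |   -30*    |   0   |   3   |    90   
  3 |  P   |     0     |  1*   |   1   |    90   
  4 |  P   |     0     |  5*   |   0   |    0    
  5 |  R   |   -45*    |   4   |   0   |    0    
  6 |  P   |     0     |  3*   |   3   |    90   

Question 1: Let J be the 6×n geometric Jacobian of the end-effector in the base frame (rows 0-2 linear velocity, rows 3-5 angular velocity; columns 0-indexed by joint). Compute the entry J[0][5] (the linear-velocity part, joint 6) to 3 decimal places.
prismatic axis z_5 = (0.7071,-0.7071,-0.0000)
J_v[:, 5] = z_5; J_ω[:, 5] = (0,0,0)
entry J[0][5] = 0.7071

0.707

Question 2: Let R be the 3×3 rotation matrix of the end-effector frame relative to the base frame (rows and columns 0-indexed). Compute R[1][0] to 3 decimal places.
End-effector x-axis (col 0 of R) = (-0.6830,-0.6830,0.2588)
R[1][0] = -0.6830

-0.683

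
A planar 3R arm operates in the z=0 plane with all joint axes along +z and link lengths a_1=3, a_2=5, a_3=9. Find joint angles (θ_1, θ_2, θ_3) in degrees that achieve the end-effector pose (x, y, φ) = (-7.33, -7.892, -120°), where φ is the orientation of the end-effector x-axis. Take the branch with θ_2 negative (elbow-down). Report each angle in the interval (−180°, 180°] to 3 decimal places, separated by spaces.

wrist centre = target − a_3·(cos φ, sin φ) = (-2.8300, -0.0978)
cos θ_2 = (8.0185−3²−5²)/(2·3·5) = -0.8661; θ_2 = -150.0030° (elbow-down)
β = atan2(-0.0978,-2.8300) = -178.0213°; ψ = atan2(-2.4998,-1.3303) = -118.0197°
θ_1 = β − ψ = -60.0016°
θ_3 = φ − θ_1 − θ_2 = 90.0046° (wrapped to (-180°,180°])

-60.002 -150.003 90.005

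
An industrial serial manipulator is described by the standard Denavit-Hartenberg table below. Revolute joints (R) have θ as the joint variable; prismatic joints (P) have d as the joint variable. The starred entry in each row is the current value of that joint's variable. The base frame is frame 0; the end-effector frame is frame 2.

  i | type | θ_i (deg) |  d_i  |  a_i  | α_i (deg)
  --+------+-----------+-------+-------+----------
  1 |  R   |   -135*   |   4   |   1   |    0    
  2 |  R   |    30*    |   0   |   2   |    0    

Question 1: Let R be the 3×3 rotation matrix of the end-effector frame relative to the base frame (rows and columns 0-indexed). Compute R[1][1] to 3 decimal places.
-0.259

End-effector y-axis (col 1 of R) = (0.9659,-0.2588,0.0000)
R[1][1] = -0.2588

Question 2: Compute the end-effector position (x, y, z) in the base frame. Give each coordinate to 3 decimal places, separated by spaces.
after link 1: o_1 = (-0.7071, -0.7071, 4.0000)
after link 2: o_2 = (-1.2247, -2.6390, 4.0000)

-1.225 -2.639 4.000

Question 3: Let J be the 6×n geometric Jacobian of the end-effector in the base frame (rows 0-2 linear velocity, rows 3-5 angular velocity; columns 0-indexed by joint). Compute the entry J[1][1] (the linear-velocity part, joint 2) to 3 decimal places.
axis z_1 = (0.0000,0.0000,1.0000); lever o_n−o_1 = (-0.5176,-1.9319,0.0000)
cross product → J_v[:, 1] = (1.9319,-0.5176,0.0000)
J_ω[:, 1] = z_1
entry J[1][1] = -0.5176

-0.518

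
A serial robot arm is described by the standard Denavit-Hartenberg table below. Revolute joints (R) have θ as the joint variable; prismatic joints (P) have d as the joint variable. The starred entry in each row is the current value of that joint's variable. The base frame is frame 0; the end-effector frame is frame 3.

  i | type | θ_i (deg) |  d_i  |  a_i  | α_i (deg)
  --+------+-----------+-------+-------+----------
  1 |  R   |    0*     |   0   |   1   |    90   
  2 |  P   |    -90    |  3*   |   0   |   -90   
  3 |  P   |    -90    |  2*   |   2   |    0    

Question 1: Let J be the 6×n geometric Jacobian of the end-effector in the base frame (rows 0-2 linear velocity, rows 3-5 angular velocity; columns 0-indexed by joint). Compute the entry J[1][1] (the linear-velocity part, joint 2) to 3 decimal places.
-1.000

prismatic axis z_1 = (0.0000,-1.0000,0.0000)
J_v[:, 1] = z_1; J_ω[:, 1] = (0,0,0)
entry J[1][1] = -1.0000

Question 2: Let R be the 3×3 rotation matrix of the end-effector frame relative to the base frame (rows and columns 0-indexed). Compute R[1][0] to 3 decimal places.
End-effector x-axis (col 0 of R) = (-0.0000,-1.0000,0.0000)
R[1][0] = -1.0000

-1.000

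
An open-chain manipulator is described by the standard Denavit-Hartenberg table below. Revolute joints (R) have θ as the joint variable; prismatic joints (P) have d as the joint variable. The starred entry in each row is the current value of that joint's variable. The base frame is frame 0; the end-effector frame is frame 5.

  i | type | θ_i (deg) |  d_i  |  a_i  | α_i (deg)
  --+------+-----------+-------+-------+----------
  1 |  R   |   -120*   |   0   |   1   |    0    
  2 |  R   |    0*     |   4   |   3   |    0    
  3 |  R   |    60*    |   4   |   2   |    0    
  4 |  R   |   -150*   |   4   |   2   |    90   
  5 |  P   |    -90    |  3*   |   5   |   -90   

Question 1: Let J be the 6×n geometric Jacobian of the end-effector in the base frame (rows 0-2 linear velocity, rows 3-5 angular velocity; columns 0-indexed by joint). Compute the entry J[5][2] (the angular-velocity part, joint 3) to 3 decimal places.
1.000

axis z_2 = (0.0000,0.0000,1.0000); lever o_n−o_2 = (0.7679,1.8660,3.0000)
cross product → J_v[:, 2] = (-1.8660,0.7679,0.0000)
J_ω[:, 2] = z_2
entry J[5][2] = 1.0000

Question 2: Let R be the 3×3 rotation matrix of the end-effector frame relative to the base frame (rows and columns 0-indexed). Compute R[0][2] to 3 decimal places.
End-effector z-axis (col 2 of R) = (-0.8660,0.5000,0.0000)
R[0][2] = -0.8660

-0.866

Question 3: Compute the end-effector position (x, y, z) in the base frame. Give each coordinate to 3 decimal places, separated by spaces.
after link 1: o_1 = (-0.5000, -0.8660, 0.0000)
after link 2: o_2 = (-2.0000, -3.4641, 4.0000)
after link 3: o_3 = (-1.0000, -5.1962, 8.0000)
after link 4: o_4 = (-2.7321, -4.1962, 12.0000)
after link 5: o_5 = (-1.2321, -1.5981, 7.0000)

-1.232 -1.598 7.000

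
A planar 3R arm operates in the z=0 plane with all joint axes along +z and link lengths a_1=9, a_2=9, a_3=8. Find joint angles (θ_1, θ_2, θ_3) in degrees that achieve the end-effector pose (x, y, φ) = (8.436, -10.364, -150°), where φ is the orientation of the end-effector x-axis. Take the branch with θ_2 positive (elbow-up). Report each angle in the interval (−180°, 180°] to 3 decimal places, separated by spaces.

wrist centre = target − a_3·(cos φ, sin φ) = (15.3642, -6.3640)
cos θ_2 = (276.5592−9²−9²)/(2·9·9) = 0.7072; θ_2 = 44.9960° (elbow-up)
β = atan2(-6.3640,15.3642) = -22.4998°; ψ = atan2(6.3635,15.3644) = 22.4980°
θ_1 = β − ψ = -44.9978°
θ_3 = φ − θ_1 − θ_2 = -149.9982° (wrapped to (-180°,180°])

-44.998 44.996 -149.998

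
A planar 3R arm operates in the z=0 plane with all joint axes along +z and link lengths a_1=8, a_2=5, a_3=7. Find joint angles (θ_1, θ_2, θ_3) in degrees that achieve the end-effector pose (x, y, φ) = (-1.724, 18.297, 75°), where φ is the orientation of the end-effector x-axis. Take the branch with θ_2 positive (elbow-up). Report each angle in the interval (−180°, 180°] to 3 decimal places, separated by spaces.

wrist centre = target − a_3·(cos φ, sin φ) = (-3.5357, 11.5355)
cos θ_2 = (145.5696−8²−5²)/(2·8·5) = 0.7071; θ_2 = 44.9989° (elbow-up)
β = atan2(11.5355,-3.5357) = 107.0407°; ψ = atan2(3.5355,11.5356) = 17.0394°
θ_1 = β − ψ = 90.0013°
θ_3 = φ − θ_1 − θ_2 = -60.0002° (wrapped to (-180°,180°])

90.001 44.999 -60.000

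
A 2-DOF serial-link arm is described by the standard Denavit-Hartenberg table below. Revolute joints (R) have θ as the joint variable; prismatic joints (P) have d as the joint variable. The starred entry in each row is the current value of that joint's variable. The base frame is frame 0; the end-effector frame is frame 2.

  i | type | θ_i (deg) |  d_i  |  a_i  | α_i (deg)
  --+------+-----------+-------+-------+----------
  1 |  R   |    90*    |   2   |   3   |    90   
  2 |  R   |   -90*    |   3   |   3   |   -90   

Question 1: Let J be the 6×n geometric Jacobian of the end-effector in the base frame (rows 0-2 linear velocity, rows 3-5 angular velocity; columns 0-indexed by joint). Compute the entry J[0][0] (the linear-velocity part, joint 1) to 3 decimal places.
axis z_0 = ẑ; lever o_n−o_0 = (3.0000,3.0000,-1.0000)
cross product → J_v[:, 0] = (-3.0000,3.0000,0.0000)
J_ω[:, 0] = z_0
entry J[0][0] = -3.0000

-3.000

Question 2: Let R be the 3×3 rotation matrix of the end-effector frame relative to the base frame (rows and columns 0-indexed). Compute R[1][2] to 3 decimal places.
1.000

End-effector z-axis (col 2 of R) = (0.0000,1.0000,0.0000)
R[1][2] = 1.0000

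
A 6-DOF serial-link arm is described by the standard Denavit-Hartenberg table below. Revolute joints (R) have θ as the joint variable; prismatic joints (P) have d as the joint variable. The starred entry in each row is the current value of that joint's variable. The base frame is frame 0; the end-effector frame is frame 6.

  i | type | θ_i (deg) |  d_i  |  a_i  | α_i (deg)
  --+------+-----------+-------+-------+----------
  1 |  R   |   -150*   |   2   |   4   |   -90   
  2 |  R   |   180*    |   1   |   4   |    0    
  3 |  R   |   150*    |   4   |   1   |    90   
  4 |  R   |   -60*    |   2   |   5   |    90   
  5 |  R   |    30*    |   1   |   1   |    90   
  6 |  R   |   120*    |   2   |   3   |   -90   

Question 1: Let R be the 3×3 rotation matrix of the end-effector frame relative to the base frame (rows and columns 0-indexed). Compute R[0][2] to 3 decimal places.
0.219

End-effector z-axis (col 2 of R) = (0.2188,-0.9124,-0.3460)
R[0][2] = 0.2188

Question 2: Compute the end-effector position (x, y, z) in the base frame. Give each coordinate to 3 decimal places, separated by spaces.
-1.303 1.119 2.349

after link 1: o_1 = (-3.4641, -2.0000, 2.0000)
after link 2: o_2 = (0.5000, -0.8660, 2.0000)
after link 3: o_3 = (1.7500, -4.7631, 2.5000)
after link 4: o_4 = (-1.4240, -1.5957, 5.4821)
after link 5: o_5 = (-1.5078, -0.2006, 5.6986)
after link 6: o_6 = (-1.3029, 1.1186, 2.3493)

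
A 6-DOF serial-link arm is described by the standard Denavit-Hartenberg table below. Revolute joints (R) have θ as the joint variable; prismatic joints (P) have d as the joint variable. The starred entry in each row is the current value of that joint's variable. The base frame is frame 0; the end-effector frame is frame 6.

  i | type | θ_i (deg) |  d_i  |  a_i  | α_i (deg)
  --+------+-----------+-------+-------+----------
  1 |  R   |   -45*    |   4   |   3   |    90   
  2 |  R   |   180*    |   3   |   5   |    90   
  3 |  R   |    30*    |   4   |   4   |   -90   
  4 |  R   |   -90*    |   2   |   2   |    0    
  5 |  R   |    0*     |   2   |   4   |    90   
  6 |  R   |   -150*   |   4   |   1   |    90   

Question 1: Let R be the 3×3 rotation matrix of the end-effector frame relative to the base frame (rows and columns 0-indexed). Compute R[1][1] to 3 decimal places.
-0.259

End-effector y-axis (col 1 of R) = (0.9659,-0.2588,-0.0000)
R[1][1] = -0.2588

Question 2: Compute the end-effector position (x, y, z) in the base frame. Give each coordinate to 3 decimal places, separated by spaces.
after link 1: o_1 = (2.1213, -2.1213, 4.0000)
after link 2: o_2 = (-3.5355, -0.7071, 4.0000)
after link 3: o_3 = (-7.3992, 0.3282, 8.0000)
after link 4: o_4 = (-7.9169, -1.6037, 10.0000)
after link 5: o_5 = (-8.4345, -3.5355, 14.0000)
after link 6: o_6 = (-4.4414, -4.0878, 13.1340)

-4.441 -4.088 13.134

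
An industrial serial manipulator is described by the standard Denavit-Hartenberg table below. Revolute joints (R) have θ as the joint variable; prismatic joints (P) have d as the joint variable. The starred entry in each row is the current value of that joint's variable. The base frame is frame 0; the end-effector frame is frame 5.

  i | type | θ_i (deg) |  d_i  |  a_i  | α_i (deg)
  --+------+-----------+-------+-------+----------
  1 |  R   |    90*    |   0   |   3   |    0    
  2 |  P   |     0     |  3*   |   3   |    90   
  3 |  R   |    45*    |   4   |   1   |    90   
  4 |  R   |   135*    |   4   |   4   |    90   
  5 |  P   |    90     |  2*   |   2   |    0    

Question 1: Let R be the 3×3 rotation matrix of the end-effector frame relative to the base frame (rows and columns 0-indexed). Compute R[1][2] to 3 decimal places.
0.500

End-effector z-axis (col 2 of R) = (0.7071,0.5000,0.5000)
R[1][2] = 0.5000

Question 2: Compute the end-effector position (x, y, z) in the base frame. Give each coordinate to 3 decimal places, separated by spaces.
after link 1: o_1 = (0.0000, 3.0000, 0.0000)
after link 2: o_2 = (0.0000, 6.0000, 3.0000)
after link 3: o_3 = (4.0000, 6.7071, 3.7071)
after link 4: o_4 = (6.8284, 7.5355, -1.1213)
after link 5: o_5 = (8.2426, 9.9497, -1.5355)

8.243 9.950 -1.536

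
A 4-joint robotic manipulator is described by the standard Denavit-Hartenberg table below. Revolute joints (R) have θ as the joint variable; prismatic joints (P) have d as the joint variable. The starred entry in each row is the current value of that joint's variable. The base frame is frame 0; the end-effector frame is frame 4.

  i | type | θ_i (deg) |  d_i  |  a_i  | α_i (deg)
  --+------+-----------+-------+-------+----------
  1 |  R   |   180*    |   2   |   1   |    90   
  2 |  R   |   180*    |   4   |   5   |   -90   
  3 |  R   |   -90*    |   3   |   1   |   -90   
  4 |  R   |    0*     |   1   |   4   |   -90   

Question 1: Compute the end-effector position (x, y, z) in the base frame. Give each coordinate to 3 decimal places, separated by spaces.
after link 1: o_1 = (-1.0000, 0.0000, 2.0000)
after link 2: o_2 = (4.0000, 4.0000, 2.0000)
after link 3: o_3 = (4.0000, 5.0000, -1.0000)
after link 4: o_4 = (5.0000, 9.0000, -1.0000)

5.000 9.000 -1.000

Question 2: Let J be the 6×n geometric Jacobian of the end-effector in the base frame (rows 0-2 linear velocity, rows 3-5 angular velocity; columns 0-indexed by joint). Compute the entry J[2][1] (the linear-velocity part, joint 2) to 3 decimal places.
axis z_1 = (0.0000,1.0000,0.0000); lever o_n−o_1 = (6.0000,9.0000,-3.0000)
cross product → J_v[:, 1] = (-3.0000,0.0000,-6.0000)
J_ω[:, 1] = z_1
entry J[2][1] = -6.0000

-6.000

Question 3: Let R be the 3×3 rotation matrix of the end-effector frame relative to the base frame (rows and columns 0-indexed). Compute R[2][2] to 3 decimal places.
1.000

End-effector z-axis (col 2 of R) = (-0.0000,-0.0000,1.0000)
R[2][2] = 1.0000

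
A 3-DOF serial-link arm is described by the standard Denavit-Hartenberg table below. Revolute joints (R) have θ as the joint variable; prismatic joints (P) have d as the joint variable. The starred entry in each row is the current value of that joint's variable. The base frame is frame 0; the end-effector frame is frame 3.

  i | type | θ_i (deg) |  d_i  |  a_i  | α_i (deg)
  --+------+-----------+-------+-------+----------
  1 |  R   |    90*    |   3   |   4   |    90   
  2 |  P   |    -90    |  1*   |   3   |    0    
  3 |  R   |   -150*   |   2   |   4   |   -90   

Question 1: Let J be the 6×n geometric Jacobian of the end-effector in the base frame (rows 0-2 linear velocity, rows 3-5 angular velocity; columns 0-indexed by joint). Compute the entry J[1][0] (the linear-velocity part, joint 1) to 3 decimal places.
3.000

axis z_0 = ẑ; lever o_n−o_0 = (3.0000,2.0000,3.4641)
cross product → J_v[:, 0] = (-2.0000,3.0000,0.0000)
J_ω[:, 0] = z_0
entry J[1][0] = 3.0000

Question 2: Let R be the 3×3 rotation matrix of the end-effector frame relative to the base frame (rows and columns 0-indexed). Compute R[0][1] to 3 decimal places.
End-effector y-axis (col 1 of R) = (-1.0000,0.0000,-0.0000)
R[0][1] = -1.0000

-1.000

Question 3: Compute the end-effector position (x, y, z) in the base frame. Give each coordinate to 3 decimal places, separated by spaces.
after link 1: o_1 = (0.0000, 4.0000, 3.0000)
after link 2: o_2 = (1.0000, 4.0000, 0.0000)
after link 3: o_3 = (3.0000, 2.0000, 3.4641)

3.000 2.000 3.464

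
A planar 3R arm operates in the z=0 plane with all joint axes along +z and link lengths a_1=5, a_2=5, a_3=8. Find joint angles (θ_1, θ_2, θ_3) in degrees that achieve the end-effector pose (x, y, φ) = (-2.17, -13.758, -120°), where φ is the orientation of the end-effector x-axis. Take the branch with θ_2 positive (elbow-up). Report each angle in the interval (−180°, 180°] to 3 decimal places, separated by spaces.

wrist centre = target − a_3·(cos φ, sin φ) = (1.8300, -6.8298)
cos θ_2 = (49.9950−5²−5²)/(2·5·5) = -0.0001; θ_2 = 90.0057° (elbow-up)
β = atan2(-6.8298,1.8300) = -75.0003°; ψ = atan2(5.0000,4.9995) = 45.0029°
θ_1 = β − ψ = -120.0032°
θ_3 = φ − θ_1 − θ_2 = -90.0025° (wrapped to (-180°,180°])

-120.003 90.006 -90.003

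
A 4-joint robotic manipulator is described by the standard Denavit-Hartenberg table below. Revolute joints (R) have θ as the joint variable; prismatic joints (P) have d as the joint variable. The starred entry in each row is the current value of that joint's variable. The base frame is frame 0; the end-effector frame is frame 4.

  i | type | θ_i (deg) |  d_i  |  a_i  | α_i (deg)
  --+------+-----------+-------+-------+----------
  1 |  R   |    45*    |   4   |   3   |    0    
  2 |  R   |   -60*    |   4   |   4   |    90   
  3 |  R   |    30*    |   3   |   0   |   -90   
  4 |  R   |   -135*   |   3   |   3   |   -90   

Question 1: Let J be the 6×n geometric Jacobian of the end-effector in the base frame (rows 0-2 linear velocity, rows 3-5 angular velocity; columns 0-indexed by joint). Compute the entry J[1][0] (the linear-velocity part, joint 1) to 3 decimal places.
axis z_0 = ẑ; lever o_n−o_0 = (1.4361,-2.9971,9.5374)
cross product → J_v[:, 0] = (2.9971,1.4361,-0.0000)
J_ω[:, 0] = z_0
entry J[1][0] = 1.4361

1.436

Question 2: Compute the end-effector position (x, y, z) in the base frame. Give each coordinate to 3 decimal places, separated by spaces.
1.436 -2.997 9.537

after link 1: o_1 = (2.1213, 2.1213, 4.0000)
after link 2: o_2 = (5.9850, 1.0860, 8.0000)
after link 3: o_3 = (5.2086, -1.8117, 8.0000)
after link 4: o_4 = (1.4361, -2.9971, 9.5374)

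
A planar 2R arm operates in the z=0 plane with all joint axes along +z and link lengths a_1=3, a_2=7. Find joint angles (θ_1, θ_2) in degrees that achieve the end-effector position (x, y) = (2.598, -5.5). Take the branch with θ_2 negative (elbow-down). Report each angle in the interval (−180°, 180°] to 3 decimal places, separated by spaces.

cos θ_2 = (36.9996−3²−7²)/(2·3·7) = -0.5000; θ_2 = -120.0006° (elbow-down)
β = atan2(-5.5000,2.5980) = -64.7157°; ψ = atan2(-6.0621,-0.5001) = -94.7157°
θ_1 = β − ψ = 30.0000°

30.000 -120.001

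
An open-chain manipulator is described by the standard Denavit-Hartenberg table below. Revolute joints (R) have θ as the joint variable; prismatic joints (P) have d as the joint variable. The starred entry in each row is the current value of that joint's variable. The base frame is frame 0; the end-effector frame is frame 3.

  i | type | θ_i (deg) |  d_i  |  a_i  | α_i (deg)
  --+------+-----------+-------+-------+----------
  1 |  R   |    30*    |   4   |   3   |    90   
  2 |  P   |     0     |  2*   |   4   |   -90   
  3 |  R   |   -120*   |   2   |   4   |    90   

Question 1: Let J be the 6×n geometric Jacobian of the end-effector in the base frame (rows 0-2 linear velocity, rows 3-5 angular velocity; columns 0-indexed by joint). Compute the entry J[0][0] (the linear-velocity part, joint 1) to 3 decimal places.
axis z_0 = ẑ; lever o_n−o_0 = (7.0622,-2.2321,6.0000)
cross product → J_v[:, 0] = (2.2321,7.0622,-0.0000)
J_ω[:, 0] = z_0
entry J[0][0] = 2.2321

2.232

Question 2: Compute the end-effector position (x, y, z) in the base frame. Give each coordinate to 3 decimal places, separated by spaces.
after link 1: o_1 = (2.5981, 1.5000, 4.0000)
after link 2: o_2 = (7.0622, 1.7679, 4.0000)
after link 3: o_3 = (7.0622, -2.2321, 6.0000)

7.062 -2.232 6.000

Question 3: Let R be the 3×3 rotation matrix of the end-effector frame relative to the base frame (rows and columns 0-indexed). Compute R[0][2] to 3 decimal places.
End-effector z-axis (col 2 of R) = (-1.0000,-0.0000,0.0000)
R[0][2] = -1.0000

-1.000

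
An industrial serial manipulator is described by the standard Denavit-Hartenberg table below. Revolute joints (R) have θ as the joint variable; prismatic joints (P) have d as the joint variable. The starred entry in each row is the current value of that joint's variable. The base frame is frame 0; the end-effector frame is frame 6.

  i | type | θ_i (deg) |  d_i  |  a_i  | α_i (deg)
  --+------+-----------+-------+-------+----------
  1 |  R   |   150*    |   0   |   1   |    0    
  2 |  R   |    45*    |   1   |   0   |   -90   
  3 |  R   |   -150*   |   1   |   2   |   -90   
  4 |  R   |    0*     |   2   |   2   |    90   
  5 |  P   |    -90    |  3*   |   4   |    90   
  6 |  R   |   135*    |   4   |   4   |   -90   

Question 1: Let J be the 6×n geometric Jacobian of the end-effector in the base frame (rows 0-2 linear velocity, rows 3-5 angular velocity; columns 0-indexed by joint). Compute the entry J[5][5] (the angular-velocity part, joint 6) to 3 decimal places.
axis z_5 = (-0.8365,-0.2241,-0.5000); lever o_n−o_5 = (-3.9800,-3.9947,0.4495)
cross product → J_v[:, 5] = (-2.0981,2.3660,2.4495)
J_ω[:, 5] = z_5
entry J[5][5] = -0.5000

-0.500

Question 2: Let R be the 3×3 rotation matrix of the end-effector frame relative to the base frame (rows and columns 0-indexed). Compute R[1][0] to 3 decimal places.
-0.775

End-effector x-axis (col 0 of R) = (-0.1585,-0.7745,0.6124)
R[1][0] = -0.7745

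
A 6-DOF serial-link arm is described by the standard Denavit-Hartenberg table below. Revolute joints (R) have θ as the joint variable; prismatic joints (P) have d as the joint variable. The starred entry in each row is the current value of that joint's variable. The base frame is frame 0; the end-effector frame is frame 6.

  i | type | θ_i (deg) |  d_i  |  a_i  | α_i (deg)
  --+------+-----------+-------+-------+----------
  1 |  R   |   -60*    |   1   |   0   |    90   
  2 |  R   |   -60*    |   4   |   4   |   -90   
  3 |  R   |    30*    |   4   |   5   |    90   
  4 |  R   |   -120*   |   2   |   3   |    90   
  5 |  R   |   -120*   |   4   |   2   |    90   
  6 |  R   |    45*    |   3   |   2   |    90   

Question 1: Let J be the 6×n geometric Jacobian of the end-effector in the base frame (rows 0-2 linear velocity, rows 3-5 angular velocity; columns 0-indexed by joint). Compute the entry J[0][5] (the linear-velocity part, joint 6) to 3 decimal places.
-1.750

axis z_5 = (0.2935,-0.9414,-0.1663); lever o_n−o_5 = (1.6515,-2.9094,1.3447)
cross product → J_v[:, 5] = (-1.7496,-0.6693,0.7008)
J_ω[:, 5] = z_5
entry J[0][5] = -1.7496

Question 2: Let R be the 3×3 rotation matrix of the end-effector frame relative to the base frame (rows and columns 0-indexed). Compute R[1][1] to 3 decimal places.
-0.941

End-effector y-axis (col 1 of R) = (0.2935,-0.9414,-0.1663)
R[1][1] = -0.9414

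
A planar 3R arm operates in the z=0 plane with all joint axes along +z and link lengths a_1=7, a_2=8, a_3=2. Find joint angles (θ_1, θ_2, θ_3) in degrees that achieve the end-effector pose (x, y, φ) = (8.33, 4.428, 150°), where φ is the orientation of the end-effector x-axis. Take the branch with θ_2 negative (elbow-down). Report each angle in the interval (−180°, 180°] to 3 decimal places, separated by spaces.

wrist centre = target − a_3·(cos φ, sin φ) = (10.0621, 3.4280)
cos θ_2 = (112.9961−7²−8²)/(2·7·8) = -0.0000; θ_2 = -90.0020° (elbow-down)
β = atan2(3.4280,10.0621) = 18.8133°; ψ = atan2(-8.0000,6.9997) = -48.8152°
θ_1 = β − ψ = 67.6285°
θ_3 = φ − θ_1 − θ_2 = 172.3735° (wrapped to (-180°,180°])

67.628 -90.002 172.374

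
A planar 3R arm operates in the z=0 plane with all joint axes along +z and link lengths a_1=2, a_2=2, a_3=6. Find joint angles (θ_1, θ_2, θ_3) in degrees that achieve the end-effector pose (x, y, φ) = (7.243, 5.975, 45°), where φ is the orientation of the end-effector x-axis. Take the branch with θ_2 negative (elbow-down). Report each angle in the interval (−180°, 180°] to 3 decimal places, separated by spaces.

wrist centre = target − a_3·(cos φ, sin φ) = (3.0004, 1.7324)
cos θ_2 = (12.0032−2²−2²)/(2·2·2) = 0.5004; θ_2 = -59.9733° (elbow-down)
β = atan2(1.7324,3.0004) = 30.0014°; ψ = atan2(-1.7316,3.0008) = -29.9867°
θ_1 = β − ψ = 59.9881°
θ_3 = φ − θ_1 − θ_2 = 44.9852° (wrapped to (-180°,180°])

59.988 -59.973 44.985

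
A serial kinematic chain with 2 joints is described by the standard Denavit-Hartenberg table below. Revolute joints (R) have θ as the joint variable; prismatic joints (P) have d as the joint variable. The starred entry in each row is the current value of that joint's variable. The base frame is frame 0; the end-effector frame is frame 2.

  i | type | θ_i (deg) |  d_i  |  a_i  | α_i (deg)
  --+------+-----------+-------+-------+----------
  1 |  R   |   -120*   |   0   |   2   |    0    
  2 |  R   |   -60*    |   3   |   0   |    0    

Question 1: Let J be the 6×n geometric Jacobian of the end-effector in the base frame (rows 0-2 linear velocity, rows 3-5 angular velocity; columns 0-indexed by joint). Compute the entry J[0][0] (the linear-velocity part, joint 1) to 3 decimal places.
axis z_0 = ẑ; lever o_n−o_0 = (-1.0000,-1.7321,3.0000)
cross product → J_v[:, 0] = (1.7321,-1.0000,0.0000)
J_ω[:, 0] = z_0
entry J[0][0] = 1.7321

1.732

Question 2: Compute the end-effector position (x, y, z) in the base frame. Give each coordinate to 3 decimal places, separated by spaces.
-1.000 -1.732 3.000

after link 1: o_1 = (-1.0000, -1.7321, 0.0000)
after link 2: o_2 = (-1.0000, -1.7321, 3.0000)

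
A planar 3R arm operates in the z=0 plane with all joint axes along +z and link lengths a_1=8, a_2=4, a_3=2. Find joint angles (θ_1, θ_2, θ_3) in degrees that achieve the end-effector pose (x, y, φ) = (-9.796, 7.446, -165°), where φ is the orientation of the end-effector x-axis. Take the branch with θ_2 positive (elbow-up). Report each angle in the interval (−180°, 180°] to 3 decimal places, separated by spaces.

wrist centre = target − a_3·(cos φ, sin φ) = (-7.8641, 7.9636)
cos θ_2 = (125.2644−8²−4²)/(2·8·4) = 0.7073; θ_2 = 44.9879° (elbow-up)
β = atan2(7.9636,-7.8641) = 134.6399°; ψ = atan2(2.8278,10.8290) = 14.6351°
θ_1 = β − ψ = 120.0048°
θ_3 = φ − θ_1 − θ_2 = 30.0073° (wrapped to (-180°,180°])

120.005 44.988 30.007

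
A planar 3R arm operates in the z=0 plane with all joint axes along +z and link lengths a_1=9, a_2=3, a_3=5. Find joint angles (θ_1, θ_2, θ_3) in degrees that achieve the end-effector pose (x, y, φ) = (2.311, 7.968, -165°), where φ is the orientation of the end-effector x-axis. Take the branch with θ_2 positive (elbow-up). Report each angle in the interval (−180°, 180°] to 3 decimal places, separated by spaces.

45.005 29.980 120.015

wrist centre = target − a_3·(cos φ, sin φ) = (7.1406, 9.2621)
cos θ_2 = (136.7750−9²−3²)/(2·9·3) = 0.8662; θ_2 = 29.9796° (elbow-up)
β = atan2(9.2621,7.1406) = 52.3695°; ψ = atan2(1.4991,11.5986) = 7.3644°
θ_1 = β − ψ = 45.0051°
θ_3 = φ − θ_1 − θ_2 = 120.0153° (wrapped to (-180°,180°])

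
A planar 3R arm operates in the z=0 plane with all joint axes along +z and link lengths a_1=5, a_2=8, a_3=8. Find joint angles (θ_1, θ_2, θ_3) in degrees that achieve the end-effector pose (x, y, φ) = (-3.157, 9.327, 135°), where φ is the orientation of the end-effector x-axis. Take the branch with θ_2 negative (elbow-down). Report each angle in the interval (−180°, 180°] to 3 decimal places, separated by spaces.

171.474 -149.998 113.524

wrist centre = target − a_3·(cos φ, sin φ) = (2.4999, 3.6701)
cos θ_2 = (19.7192−5²−8²)/(2·5·8) = -0.8660; θ_2 = -149.9982° (elbow-down)
β = atan2(3.6701,2.4999) = 55.7400°; ψ = atan2(-4.0002,-1.9281) = -115.7337°
θ_1 = β − ψ = 171.4737°
θ_3 = φ − θ_1 − θ_2 = 113.5245° (wrapped to (-180°,180°])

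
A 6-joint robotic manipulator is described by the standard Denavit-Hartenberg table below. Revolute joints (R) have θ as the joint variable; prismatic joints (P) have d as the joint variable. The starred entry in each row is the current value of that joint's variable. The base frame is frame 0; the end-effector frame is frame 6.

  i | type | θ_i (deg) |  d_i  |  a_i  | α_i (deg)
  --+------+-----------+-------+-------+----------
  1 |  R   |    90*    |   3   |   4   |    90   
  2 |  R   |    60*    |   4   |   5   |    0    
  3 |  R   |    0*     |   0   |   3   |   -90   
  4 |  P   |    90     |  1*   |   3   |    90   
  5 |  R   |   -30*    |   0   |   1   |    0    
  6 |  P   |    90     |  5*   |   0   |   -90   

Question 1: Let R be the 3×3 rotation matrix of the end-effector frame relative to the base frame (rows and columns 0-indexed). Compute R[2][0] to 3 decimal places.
End-effector x-axis (col 0 of R) = (-0.5000,-0.7500,0.4330)
R[2][0] = 0.4330

0.433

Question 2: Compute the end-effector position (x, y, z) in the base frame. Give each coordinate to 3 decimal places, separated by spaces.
after link 1: o_1 = (0.0000, 4.0000, 3.0000)
after link 2: o_2 = (4.0000, 6.5000, 7.3301)
after link 3: o_3 = (4.0000, 8.0000, 9.9282)
after link 4: o_4 = (1.0000, 7.1340, 10.4282)
after link 5: o_5 = (0.1340, 7.5670, 10.1782)
after link 6: o_6 = (0.1340, 10.0670, 14.5083)

0.134 10.067 14.508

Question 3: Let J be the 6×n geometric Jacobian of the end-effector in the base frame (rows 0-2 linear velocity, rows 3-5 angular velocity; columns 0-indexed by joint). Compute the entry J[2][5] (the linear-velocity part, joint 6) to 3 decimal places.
0.866

prismatic axis z_5 = (0.0000,0.5000,0.8660)
J_v[:, 5] = z_5; J_ω[:, 5] = (0,0,0)
entry J[2][5] = 0.8660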